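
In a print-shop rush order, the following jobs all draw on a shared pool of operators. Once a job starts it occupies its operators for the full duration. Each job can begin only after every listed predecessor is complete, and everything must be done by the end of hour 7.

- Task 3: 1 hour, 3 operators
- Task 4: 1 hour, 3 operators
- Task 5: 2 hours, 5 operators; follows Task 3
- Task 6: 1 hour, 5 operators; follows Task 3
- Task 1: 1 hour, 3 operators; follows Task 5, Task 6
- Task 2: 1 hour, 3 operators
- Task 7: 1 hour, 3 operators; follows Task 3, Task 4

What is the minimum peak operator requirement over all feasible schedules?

Early-start (Task 3@1, Task 4@1, Task 5@2, Task 6@2, Task 1@4, Task 2@1, Task 7@2) gives peak 13: h1:9  h2:13  h3:5  h4:3  h5:0  h6:0  h7:0.
Shift Task 6→4, Task 1→5, Task 2→5, Task 7→6.
Schedule Task 3@1, Task 4@1, Task 5@2, Task 6@4, Task 1@5, Task 2@5, Task 7@6: h1:6  h2:5  h3:5  h4:5  h5:6  h6:3  h7:0 — peak 6.

6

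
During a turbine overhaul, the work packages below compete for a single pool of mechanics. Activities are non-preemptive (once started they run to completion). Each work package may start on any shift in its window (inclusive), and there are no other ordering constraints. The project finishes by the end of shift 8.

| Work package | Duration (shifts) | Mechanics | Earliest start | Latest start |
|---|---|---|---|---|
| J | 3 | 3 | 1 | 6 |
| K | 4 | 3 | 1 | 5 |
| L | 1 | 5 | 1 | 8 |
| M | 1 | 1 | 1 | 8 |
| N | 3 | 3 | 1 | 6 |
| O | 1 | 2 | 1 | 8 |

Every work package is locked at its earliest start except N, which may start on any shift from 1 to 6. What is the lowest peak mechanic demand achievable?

N@1: s1:17  s2:9  s3:9  s4:3  s5:0  s6:0  s7:0  s8:0 → peak 17
N@2: s1:14  s2:9  s3:9  s4:6  s5:0  s6:0  s7:0  s8:0 → peak 14
N@3: s1:14  s2:6  s3:9  s4:6  s5:3  s6:0  s7:0  s8:0 → peak 14
N@4: s1:14  s2:6  s3:6  s4:6  s5:3  s6:3  s7:0  s8:0 → peak 14
N@5: s1:14  s2:6  s3:6  s4:3  s5:3  s6:3  s7:3  s8:0 → peak 14
N@6: s1:14  s2:6  s3:6  s4:3  s5:0  s6:3  s7:3  s8:3 → peak 14
Best is N@2, peak 14.

14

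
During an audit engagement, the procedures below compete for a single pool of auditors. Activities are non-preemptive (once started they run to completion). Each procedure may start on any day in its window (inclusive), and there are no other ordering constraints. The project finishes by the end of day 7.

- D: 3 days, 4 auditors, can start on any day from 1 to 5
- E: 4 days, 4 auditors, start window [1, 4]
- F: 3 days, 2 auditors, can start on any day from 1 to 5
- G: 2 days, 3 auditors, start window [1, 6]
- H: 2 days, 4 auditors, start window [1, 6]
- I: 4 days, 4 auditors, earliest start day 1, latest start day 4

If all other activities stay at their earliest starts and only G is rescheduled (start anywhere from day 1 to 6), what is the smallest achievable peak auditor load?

G@1: d1:21  d2:21  d3:14  d4:8  d5:0  d6:0  d7:0 → peak 21
G@2: d1:18  d2:21  d3:17  d4:8  d5:0  d6:0  d7:0 → peak 21
G@3: d1:18  d2:18  d3:17  d4:11  d5:0  d6:0  d7:0 → peak 18
G@4: d1:18  d2:18  d3:14  d4:11  d5:3  d6:0  d7:0 → peak 18
G@5: d1:18  d2:18  d3:14  d4:8  d5:3  d6:3  d7:0 → peak 18
G@6: d1:18  d2:18  d3:14  d4:8  d5:0  d6:3  d7:3 → peak 18
Best is G@3, peak 18.

18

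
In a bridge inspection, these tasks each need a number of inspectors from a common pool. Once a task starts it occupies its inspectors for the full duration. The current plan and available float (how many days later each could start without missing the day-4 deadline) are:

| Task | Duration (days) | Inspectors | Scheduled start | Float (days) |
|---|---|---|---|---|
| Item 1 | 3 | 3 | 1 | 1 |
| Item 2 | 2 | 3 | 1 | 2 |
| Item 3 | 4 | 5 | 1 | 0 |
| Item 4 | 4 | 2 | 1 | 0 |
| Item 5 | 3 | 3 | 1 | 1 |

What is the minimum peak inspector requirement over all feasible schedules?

16

Schedule Item 1@1, Item 2@1, Item 3@1, Item 4@1, Item 5@1: d1:16  d2:16  d3:13  d4:7 — peak 16.
No arrangement of the 12 feasible schedules does better.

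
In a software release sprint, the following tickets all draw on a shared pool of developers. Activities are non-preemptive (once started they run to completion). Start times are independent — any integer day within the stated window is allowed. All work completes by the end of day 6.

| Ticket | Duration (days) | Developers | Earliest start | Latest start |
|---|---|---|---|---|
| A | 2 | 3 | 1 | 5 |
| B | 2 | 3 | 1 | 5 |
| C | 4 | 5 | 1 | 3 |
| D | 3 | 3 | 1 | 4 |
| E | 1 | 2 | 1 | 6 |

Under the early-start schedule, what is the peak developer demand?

16

Early-start schedule: A@1, B@1, C@1, D@1, E@1.
Load per day: day 1: 16, day 2: 14, day 3: 8, day 4: 5, day 5: 0, day 6: 0.
Peak is 16.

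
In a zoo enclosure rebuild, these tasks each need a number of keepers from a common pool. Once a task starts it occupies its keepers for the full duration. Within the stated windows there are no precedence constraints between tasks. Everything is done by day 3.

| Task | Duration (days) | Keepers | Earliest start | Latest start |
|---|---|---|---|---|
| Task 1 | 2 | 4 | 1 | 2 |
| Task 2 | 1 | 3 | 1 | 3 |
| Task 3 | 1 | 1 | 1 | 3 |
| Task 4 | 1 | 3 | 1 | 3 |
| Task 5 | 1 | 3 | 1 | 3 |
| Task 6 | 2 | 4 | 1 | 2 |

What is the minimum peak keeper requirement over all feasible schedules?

Early-start (Task 1@1, Task 2@1, Task 3@1, Task 4@1, Task 5@1, Task 6@1) gives peak 18: d1:18  d2:8  d3:0.
Shift Task 2→3, Task 4→3, Task 5→3.
Schedule Task 1@1, Task 2@3, Task 3@1, Task 4@3, Task 5@3, Task 6@1: d1:9  d2:8  d3:9 — peak 9.
Total keeper-days = 26 over 3 days ⇒ peak ≥ ⌈26/3⌉ = 9, so 9 is optimal.

9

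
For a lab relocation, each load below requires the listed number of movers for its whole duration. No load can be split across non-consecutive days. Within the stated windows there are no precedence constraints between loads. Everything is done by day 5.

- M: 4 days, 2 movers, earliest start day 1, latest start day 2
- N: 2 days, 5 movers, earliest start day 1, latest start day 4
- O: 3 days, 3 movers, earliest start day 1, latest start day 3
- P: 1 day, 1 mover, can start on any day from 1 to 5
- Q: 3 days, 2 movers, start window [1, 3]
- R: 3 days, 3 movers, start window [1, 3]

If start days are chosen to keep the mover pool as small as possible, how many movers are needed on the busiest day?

Early-start (M@1, N@1, O@1, P@1, Q@1, R@1) gives peak 16: d1:16  d2:15  d3:10  d4:2  d5:0.
Shift P→4, Q→3, R→3.
Schedule M@1, N@1, O@1, P@4, Q@3, R@3: d1:10  d2:10  d3:10  d4:8  d5:5 — peak 10.

10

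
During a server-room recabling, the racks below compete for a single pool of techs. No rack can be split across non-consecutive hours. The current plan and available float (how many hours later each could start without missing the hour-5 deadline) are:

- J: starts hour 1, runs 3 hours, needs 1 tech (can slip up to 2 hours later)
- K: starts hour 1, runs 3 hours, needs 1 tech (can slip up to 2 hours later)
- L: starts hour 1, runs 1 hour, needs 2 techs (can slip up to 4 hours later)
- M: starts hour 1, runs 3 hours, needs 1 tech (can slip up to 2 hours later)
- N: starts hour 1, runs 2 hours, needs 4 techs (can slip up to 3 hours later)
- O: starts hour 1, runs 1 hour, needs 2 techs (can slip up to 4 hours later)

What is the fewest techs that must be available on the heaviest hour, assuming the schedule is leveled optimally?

5

Early-start (J@1, K@1, L@1, M@1, N@1, O@1) gives peak 11: h1:11  h2:7  h3:3  h4:0  h5:0.
Shift N→4, O→2.
Schedule J@1, K@1, L@1, M@1, N@4, O@2: h1:5  h2:5  h3:3  h4:4  h5:4 — peak 5.
Total tech-hours = 21 over 5 hours ⇒ peak ≥ ⌈21/5⌉ = 5, so 5 is optimal.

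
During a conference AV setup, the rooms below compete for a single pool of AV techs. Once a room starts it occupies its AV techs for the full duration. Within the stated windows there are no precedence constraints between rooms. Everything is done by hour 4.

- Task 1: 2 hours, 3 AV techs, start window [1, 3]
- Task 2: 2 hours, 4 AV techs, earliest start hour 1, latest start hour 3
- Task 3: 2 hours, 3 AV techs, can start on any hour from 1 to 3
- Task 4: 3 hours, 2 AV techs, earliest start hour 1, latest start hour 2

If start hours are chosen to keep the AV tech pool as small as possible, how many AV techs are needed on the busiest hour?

8

Early-start (Task 1@1, Task 2@1, Task 3@1, Task 4@1) gives peak 12: h1:12  h2:12  h3:2  h4:0.
Shift Task 2→3.
Schedule Task 1@1, Task 2@3, Task 3@1, Task 4@1: h1:8  h2:8  h3:6  h4:4 — peak 8.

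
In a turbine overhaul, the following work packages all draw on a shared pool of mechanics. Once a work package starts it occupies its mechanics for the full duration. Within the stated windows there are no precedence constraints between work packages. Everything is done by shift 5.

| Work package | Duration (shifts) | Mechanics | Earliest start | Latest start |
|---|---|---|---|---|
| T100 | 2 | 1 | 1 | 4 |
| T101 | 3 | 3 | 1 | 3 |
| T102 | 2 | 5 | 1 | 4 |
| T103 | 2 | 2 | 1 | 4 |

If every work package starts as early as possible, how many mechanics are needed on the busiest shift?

Early-start schedule: T100@1, T101@1, T102@1, T103@1.
Load per shift: shift 1: 11, shift 2: 11, shift 3: 3, shift 4: 0, shift 5: 0.
Peak is 11.

11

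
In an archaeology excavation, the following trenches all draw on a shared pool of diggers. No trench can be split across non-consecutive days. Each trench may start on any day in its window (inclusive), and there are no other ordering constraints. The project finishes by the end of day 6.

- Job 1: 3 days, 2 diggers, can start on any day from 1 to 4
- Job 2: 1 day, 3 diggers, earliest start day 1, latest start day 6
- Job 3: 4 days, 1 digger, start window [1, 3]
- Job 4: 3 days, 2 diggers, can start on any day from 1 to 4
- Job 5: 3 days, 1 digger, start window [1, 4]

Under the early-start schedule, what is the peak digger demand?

9

Early-start schedule: Job 1@1, Job 2@1, Job 3@1, Job 4@1, Job 5@1.
Load per day: day 1: 9, day 2: 6, day 3: 6, day 4: 1, day 5: 0, day 6: 0.
Peak is 9.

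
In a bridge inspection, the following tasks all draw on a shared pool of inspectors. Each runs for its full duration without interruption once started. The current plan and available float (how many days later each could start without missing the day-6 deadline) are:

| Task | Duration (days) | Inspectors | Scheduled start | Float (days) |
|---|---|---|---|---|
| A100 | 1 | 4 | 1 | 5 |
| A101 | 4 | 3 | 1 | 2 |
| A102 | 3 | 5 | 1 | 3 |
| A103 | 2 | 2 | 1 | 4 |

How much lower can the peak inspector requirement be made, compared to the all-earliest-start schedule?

Early-start peak: d1:14  d2:10  d3:8  d4:3  d5:0  d6:0 ⇒ 14.
Leveled (A100@1, A101@1, A102@2, A103@5): d1:7  d2:8  d3:8  d4:8  d5:2  d6:2 ⇒ 8.
Reduction 14 − 8 = 6.

6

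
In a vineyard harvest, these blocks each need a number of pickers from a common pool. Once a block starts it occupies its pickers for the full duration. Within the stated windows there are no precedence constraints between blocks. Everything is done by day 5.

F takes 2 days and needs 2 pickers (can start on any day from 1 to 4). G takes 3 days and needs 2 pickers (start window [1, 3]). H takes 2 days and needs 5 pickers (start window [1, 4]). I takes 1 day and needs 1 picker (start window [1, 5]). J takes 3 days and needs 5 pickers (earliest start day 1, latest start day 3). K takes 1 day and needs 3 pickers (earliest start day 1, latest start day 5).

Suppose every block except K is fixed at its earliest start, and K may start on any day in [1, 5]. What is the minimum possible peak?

15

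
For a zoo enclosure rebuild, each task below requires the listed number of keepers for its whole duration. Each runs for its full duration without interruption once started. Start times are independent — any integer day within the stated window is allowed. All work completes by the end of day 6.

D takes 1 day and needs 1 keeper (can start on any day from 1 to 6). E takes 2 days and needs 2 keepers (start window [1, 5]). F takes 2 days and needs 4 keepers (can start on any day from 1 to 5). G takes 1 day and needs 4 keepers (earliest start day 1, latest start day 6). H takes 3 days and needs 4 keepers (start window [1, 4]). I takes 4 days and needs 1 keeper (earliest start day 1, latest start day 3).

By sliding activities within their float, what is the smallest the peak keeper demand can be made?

6

Early-start (D@1, E@1, F@1, G@1, H@1, I@1) gives peak 16: d1:16  d2:11  d3:5  d4:1  d5:0  d6:0.
Shift E→5, G→3, H→4.
Schedule D@1, E@5, F@1, G@3, H@4, I@1: d1:6  d2:5  d3:5  d4:5  d5:6  d6:6 — peak 6.
Total keeper-days = 33 over 6 days ⇒ peak ≥ ⌈33/6⌉ = 6, so 6 is optimal.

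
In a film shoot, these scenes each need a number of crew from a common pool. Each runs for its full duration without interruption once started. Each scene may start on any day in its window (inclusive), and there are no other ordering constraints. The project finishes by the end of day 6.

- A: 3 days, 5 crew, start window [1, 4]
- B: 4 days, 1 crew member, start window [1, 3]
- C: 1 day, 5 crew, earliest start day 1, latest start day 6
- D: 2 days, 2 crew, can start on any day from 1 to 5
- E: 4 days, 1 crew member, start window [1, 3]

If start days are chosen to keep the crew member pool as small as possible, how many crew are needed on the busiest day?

Early-start (A@1, B@1, C@1, D@1, E@1) gives peak 14: d1:14  d2:9  d3:7  d4:2  d5:0  d6:0.
Shift C→4, D→5.
Schedule A@1, B@1, C@4, D@5, E@1: d1:7  d2:7  d3:7  d4:7  d5:2  d6:2 — peak 7.

7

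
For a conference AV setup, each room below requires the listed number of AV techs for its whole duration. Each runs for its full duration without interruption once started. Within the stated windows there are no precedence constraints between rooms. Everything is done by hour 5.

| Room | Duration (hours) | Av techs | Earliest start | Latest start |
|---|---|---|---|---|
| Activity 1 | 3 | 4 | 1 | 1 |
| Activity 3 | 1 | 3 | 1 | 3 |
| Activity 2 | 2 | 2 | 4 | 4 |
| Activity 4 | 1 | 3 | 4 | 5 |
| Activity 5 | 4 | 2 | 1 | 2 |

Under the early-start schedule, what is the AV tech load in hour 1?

9

At early start, hour 1 has: Activity 1, Activity 3, Activity 5.
Demand: 4 + 3 + 2 = 9.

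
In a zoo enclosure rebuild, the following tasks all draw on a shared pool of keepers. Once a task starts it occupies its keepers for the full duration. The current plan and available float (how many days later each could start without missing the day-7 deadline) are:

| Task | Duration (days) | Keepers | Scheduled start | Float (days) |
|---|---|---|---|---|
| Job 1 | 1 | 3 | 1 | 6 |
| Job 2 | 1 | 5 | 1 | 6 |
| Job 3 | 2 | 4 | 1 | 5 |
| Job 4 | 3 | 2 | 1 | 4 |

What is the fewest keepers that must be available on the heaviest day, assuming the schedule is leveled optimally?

5

Early-start (Job 1@1, Job 2@1, Job 3@1, Job 4@1) gives peak 14: d1:14  d2:6  d3:2  d4:0  d5:0  d6:0  d7:0.
Shift Job 2→2, Job 3→3, Job 4→5.
Schedule Job 1@1, Job 2@2, Job 3@3, Job 4@5: d1:3  d2:5  d3:4  d4:4  d5:2  d6:2  d7:2 — peak 5.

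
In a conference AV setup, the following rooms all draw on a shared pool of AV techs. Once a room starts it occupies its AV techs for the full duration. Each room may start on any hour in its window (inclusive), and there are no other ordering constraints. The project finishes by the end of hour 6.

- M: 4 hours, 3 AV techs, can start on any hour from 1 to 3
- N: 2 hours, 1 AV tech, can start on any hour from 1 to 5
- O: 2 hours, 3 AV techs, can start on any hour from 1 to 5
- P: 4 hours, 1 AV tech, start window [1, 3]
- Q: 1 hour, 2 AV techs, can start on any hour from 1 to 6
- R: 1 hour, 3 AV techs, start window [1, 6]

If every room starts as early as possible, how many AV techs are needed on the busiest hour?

Early-start schedule: M@1, N@1, O@1, P@1, Q@1, R@1.
Load per hour: hour 1: 13, hour 2: 8, hour 3: 4, hour 4: 4, hour 5: 0, hour 6: 0.
Peak is 13.

13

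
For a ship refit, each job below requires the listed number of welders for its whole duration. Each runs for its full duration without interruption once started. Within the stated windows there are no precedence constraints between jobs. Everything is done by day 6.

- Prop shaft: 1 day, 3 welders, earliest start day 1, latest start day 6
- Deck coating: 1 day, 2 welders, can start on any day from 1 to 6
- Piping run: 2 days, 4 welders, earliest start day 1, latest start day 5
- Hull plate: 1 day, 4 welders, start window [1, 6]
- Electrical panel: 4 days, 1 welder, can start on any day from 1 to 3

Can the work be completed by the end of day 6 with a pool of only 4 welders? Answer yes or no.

no

The minimum achievable peak is 5; 4 < 5, so no feasible schedule stays within the cap.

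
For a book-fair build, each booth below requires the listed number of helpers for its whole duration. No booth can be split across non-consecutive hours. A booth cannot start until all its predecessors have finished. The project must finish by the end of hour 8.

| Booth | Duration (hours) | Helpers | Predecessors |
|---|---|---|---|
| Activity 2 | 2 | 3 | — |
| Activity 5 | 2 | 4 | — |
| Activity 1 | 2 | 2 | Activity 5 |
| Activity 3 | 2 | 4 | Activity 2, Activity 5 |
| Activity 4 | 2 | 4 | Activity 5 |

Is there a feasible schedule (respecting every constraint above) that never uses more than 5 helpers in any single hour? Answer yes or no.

yes

Schedule Activity 2@3, Activity 5@1, Activity 1@3, Activity 3@5, Activity 4@7: h1:4  h2:4  h3:5  h4:5  h5:4  h6:4  h7:4  h8:4 — peak 5 ≤ 5.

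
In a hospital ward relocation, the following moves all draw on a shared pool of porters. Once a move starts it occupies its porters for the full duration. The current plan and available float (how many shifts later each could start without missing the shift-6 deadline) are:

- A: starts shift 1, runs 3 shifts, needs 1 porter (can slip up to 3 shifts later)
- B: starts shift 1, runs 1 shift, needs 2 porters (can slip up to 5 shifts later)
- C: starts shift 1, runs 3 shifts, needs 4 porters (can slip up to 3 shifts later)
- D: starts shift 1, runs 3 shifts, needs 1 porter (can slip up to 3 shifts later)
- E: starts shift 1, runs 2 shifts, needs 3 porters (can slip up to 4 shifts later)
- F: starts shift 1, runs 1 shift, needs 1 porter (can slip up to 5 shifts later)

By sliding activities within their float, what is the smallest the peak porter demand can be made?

Early-start (A@1, B@1, C@1, D@1, E@1, F@1) gives peak 12: s1:12  s2:9  s3:6  s4:0  s5:0  s6:0.
Shift C→2, D→4, E→5.
Schedule A@1, B@1, C@2, D@4, E@5, F@1: s1:4  s2:5  s3:5  s4:5  s5:4  s6:4 — peak 5.
Total porter-shifts = 27 over 6 shifts ⇒ peak ≥ ⌈27/6⌉ = 5, so 5 is optimal.

5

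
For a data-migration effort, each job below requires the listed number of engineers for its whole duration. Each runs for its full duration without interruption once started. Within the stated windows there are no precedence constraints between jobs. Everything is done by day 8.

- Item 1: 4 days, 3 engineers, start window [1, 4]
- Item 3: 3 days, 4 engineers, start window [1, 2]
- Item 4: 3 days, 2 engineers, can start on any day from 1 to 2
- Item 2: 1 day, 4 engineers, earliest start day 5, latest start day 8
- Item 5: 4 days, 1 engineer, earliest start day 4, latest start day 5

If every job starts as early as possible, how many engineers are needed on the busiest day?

Early-start schedule: Item 1@1, Item 3@1, Item 4@1, Item 2@5, Item 5@4.
Load per day: day 1: 9, day 2: 9, day 3: 9, day 4: 4, day 5: 5, day 6: 1, day 7: 1, day 8: 0.
Peak is 9.

9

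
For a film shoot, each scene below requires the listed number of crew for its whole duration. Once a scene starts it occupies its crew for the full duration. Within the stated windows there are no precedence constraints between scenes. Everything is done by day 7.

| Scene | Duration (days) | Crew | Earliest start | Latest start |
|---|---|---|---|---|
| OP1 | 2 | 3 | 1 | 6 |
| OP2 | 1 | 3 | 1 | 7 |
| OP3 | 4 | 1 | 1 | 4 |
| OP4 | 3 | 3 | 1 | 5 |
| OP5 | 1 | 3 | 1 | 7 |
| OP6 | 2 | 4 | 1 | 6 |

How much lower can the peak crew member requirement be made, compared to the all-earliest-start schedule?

Early-start peak: d1:17  d2:11  d3:4  d4:1  d5:0  d6:0  d7:0 ⇒ 17.
Leveled (OP1@1, OP2@1, OP3@2, OP4@5, OP5@6, OP6@3): d1:6  d2:4  d3:5  d4:5  d5:4  d6:6  d7:3 ⇒ 6.
Reduction 17 − 6 = 11.

11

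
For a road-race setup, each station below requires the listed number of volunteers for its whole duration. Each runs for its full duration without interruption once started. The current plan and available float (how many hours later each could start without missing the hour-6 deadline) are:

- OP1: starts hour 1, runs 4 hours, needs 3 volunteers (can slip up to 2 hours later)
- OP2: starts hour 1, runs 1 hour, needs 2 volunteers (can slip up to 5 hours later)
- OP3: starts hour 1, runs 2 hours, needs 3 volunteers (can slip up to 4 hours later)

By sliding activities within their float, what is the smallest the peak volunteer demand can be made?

5

Early-start (OP1@1, OP2@1, OP3@1) gives peak 8: h1:8  h2:6  h3:3  h4:3  h5:0  h6:0.
Shift OP3→5.
Schedule OP1@1, OP2@1, OP3@5: h1:5  h2:3  h3:3  h4:3  h5:3  h6:3 — peak 5.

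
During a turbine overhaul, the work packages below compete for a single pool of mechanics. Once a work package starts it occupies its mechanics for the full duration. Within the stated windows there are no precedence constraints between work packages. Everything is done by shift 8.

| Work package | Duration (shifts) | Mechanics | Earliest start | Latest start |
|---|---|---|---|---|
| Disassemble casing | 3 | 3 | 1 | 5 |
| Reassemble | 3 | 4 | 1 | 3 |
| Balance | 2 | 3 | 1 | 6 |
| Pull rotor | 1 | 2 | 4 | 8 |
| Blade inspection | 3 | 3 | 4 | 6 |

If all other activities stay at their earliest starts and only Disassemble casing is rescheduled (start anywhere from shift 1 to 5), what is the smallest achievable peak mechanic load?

7

Disassemble casing@1: s1:10  s2:10  s3:7  s4:5  s5:3  s6:3  s7:0  s8:0 → peak 10
Disassemble casing@2: s1:7  s2:10  s3:7  s4:8  s5:3  s6:3  s7:0  s8:0 → peak 10
Disassemble casing@3: s1:7  s2:7  s3:7  s4:8  s5:6  s6:3  s7:0  s8:0 → peak 8
Disassemble casing@4: s1:7  s2:7  s3:4  s4:8  s5:6  s6:6  s7:0  s8:0 → peak 8
Disassemble casing@5: s1:7  s2:7  s3:4  s4:5  s5:6  s6:6  s7:3  s8:0 → peak 7
Best is Disassemble casing@5, peak 7.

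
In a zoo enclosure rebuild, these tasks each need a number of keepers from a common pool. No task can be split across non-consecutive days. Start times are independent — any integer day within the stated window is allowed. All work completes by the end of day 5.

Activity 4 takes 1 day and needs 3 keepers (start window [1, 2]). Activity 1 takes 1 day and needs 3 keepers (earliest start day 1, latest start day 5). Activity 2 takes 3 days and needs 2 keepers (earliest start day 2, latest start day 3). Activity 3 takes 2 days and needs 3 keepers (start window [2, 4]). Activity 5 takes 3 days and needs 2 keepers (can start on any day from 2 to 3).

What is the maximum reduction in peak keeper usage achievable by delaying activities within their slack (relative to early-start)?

0

Early-start peak: d1:6  d2:7  d3:7  d4:4  d5:0 ⇒ 7.
Leveled (Activity 4@1, Activity 1@1, Activity 2@2, Activity 3@2, Activity 5@2): d1:6  d2:7  d3:7  d4:4  d5:0 ⇒ 7.
Reduction 7 − 7 = 0.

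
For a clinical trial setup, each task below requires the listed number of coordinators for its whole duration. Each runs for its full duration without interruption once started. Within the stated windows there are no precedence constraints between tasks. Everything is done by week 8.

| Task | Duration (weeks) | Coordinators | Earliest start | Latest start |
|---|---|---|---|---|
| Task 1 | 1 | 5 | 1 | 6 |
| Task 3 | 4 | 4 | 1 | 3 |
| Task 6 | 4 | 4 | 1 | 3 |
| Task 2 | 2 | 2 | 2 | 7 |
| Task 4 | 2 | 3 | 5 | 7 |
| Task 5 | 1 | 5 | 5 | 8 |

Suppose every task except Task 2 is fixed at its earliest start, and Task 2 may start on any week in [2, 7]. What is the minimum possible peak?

13

Task 2@2: w1:13  w2:10  w3:10  w4:8  w5:8  w6:3  w7:0  w8:0 → peak 13
Task 2@3: w1:13  w2:8  w3:10  w4:10  w5:8  w6:3  w7:0  w8:0 → peak 13
Task 2@4: w1:13  w2:8  w3:8  w4:10  w5:10  w6:3  w7:0  w8:0 → peak 13
Task 2@5: w1:13  w2:8  w3:8  w4:8  w5:10  w6:5  w7:0  w8:0 → peak 13
Task 2@6: w1:13  w2:8  w3:8  w4:8  w5:8  w6:5  w7:2  w8:0 → peak 13
Task 2@7: w1:13  w2:8  w3:8  w4:8  w5:8  w6:3  w7:2  w8:2 → peak 13
Best is Task 2@2, peak 13.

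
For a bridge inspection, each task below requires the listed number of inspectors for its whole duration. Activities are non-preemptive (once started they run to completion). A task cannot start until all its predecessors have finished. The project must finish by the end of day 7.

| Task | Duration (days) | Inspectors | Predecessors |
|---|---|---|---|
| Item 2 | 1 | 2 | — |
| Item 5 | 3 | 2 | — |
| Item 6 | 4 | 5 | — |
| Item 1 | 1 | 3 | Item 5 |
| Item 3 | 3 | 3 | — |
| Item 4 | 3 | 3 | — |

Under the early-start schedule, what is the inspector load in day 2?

13

At early start, day 2 has: Item 5, Item 6, Item 3, Item 4.
Demand: 2 + 5 + 3 + 3 = 13.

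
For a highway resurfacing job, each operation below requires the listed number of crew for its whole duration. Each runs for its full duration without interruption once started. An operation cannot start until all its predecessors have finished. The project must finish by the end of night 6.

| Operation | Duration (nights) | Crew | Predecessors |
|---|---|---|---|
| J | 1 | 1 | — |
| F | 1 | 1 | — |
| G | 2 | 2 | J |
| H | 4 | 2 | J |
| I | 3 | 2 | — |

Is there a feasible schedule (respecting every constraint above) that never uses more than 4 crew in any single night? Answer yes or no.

Schedule J@1, F@1, G@2, H@2, I@4: n1:2  n2:4  n3:4  n4:4  n5:4  n6:2 — peak 4 ≤ 4.

yes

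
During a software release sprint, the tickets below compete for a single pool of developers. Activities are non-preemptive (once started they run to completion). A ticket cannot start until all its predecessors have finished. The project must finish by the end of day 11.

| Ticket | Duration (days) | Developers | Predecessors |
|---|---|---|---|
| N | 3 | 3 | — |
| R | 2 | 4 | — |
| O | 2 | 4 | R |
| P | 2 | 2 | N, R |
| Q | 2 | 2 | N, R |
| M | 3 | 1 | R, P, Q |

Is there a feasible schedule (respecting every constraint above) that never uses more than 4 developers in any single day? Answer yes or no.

no

The minimum achievable peak is 5; 4 < 5, so no feasible schedule stays within the cap.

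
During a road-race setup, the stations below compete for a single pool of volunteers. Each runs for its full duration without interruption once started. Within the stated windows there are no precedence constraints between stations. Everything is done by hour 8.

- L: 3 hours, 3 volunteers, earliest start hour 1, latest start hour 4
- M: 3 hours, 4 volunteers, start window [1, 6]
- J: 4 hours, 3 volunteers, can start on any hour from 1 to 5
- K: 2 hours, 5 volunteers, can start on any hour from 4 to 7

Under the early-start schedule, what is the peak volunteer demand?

Early-start schedule: L@1, M@1, J@1, K@4.
Load per hour: hour 1: 10, hour 2: 10, hour 3: 10, hour 4: 8, hour 5: 5, hour 6: 0, hour 7: 0, hour 8: 0.
Peak is 10.

10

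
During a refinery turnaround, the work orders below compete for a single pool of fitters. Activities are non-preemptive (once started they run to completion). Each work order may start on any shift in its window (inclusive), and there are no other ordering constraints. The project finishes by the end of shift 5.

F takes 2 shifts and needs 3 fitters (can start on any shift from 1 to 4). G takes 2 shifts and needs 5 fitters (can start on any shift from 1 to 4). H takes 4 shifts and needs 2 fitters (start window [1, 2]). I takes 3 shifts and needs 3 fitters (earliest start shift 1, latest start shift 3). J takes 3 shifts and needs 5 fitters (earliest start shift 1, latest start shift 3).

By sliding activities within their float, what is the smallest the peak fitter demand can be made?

Early-start (F@1, G@1, H@1, I@1, J@1) gives peak 18: s1:18  s2:18  s3:10  s4:2  s5:0.
Shift I→3, J→3.
Schedule F@1, G@1, H@1, I@3, J@3: s1:10  s2:10  s3:10  s4:10  s5:8 — peak 10.
Total fitter-shifts = 48 over 5 shifts ⇒ peak ≥ ⌈48/5⌉ = 10, so 10 is optimal.

10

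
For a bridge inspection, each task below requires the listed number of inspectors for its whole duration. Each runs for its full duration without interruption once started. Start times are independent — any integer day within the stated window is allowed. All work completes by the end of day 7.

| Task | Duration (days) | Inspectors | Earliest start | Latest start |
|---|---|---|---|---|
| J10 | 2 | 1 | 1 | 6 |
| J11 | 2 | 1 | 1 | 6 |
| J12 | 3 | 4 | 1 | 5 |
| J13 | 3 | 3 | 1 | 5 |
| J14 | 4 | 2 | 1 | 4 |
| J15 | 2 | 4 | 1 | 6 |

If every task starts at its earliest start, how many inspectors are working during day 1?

15

At early start, day 1 has: J10, J11, J12, J13, J14, J15.
Demand: 1 + 1 + 4 + 3 + 2 + 4 = 15.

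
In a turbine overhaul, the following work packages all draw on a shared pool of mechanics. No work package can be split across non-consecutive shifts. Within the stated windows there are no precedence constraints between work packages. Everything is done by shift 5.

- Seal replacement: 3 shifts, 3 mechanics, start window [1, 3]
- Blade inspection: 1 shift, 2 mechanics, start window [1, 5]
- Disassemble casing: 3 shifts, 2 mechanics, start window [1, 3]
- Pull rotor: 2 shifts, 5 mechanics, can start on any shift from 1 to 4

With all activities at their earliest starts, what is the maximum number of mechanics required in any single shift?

12

Early-start schedule: Seal replacement@1, Blade inspection@1, Disassemble casing@1, Pull rotor@1.
Load per shift: shift 1: 12, shift 2: 10, shift 3: 5, shift 4: 0, shift 5: 0.
Peak is 12.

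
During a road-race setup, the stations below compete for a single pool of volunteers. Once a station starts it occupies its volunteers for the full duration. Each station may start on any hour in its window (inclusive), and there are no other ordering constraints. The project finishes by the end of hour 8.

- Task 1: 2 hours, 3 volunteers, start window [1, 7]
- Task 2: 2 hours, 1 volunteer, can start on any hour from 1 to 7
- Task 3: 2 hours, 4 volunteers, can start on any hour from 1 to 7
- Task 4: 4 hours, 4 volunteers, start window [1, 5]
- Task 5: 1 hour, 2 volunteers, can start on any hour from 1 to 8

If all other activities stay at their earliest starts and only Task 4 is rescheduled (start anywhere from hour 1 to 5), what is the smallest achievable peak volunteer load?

10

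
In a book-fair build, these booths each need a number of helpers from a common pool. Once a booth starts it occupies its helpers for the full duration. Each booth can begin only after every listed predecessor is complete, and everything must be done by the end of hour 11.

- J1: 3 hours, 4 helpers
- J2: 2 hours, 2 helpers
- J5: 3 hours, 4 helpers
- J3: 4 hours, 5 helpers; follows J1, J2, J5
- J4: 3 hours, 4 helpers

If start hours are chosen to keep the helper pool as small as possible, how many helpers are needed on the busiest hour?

8

Early-start (J1@1, J2@1, J5@1, J3@4, J4@1) gives peak 14: h1:14  h2:14  h3:12  h4:5  h5:5  h6:5  h7:5  h8:0  h9:0  h10:0  h11:0.
Shift J5→3, J3→7, J4→4.
Schedule J1@1, J2@1, J5@3, J3@7, J4@4: h1:6  h2:6  h3:8  h4:8  h5:8  h6:4  h7:5  h8:5  h9:5  h10:5  h11:0 — peak 8.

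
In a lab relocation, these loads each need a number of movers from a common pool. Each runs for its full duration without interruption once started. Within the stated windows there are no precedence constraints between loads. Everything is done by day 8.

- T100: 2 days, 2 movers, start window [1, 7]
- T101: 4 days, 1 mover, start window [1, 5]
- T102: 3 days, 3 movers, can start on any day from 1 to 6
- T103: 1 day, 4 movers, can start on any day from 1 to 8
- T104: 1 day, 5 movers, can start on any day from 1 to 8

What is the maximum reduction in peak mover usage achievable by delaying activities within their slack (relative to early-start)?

10

Early-start peak: d1:15  d2:6  d3:4  d4:1  d5:0  d6:0  d7:0  d8:0 ⇒ 15.
Leveled (T100@1, T101@1, T102@3, T103@6, T104@7): d1:3  d2:3  d3:4  d4:4  d5:3  d6:4  d7:5  d8:0 ⇒ 5.
Reduction 15 − 5 = 10.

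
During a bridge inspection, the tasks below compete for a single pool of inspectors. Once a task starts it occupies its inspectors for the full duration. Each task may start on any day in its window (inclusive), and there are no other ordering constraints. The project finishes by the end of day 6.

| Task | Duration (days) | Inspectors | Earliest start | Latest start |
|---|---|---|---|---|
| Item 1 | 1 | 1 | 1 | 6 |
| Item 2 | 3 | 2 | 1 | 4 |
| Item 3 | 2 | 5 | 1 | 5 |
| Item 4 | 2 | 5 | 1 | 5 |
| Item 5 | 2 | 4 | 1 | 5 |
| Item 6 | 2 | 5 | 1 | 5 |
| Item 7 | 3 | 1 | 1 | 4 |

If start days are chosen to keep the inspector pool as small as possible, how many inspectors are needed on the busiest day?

Early-start (Item 1@1, Item 2@1, Item 3@1, Item 4@1, Item 5@1, Item 6@1, Item 7@1) gives peak 23: d1:23  d2:22  d3:3  d4:0  d5:0  d6:0.
Shift Item 4→3, Item 5→4, Item 6→5.
Schedule Item 1@1, Item 2@1, Item 3@1, Item 4@3, Item 5@4, Item 6@5, Item 7@1: d1:9  d2:8  d3:8  d4:9  d5:9  d6:5 — peak 9.

9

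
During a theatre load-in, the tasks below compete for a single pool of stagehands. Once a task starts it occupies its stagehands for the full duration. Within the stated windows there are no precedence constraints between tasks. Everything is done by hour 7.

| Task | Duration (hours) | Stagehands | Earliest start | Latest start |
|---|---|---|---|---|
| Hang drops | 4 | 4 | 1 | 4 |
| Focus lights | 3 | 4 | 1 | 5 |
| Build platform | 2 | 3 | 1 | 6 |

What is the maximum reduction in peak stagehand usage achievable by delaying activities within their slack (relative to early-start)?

Early-start peak: h1:11  h2:11  h3:8  h4:4  h5:0  h6:0  h7:0 ⇒ 11.
Leveled (Hang drops@1, Focus lights@5, Build platform@1): h1:7  h2:7  h3:4  h4:4  h5:4  h6:4  h7:4 ⇒ 7.
Reduction 11 − 7 = 4.

4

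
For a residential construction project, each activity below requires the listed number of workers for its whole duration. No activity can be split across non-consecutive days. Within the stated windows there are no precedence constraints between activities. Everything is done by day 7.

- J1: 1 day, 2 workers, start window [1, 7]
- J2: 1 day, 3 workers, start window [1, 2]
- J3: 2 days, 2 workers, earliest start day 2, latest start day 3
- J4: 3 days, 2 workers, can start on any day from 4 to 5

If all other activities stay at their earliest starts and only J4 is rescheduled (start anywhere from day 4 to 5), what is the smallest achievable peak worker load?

J4@4: d1:5  d2:2  d3:2  d4:2  d5:2  d6:2  d7:0 → peak 5
J4@5: d1:5  d2:2  d3:2  d4:0  d5:2  d6:2  d7:2 → peak 5
Best is J4@4, peak 5.

5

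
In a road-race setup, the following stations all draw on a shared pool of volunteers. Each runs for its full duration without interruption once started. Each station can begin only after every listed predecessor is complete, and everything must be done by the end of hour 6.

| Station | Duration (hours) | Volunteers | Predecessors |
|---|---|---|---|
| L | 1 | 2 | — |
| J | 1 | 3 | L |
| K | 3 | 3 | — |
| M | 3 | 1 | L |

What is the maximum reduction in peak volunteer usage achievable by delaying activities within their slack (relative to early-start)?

3

Early-start peak: h1:5  h2:7  h3:4  h4:1  h5:0  h6:0 ⇒ 7.
Leveled (L@1, J@2, K@3, M@2): h1:2  h2:4  h3:4  h4:4  h5:3  h6:0 ⇒ 4.
Reduction 7 − 4 = 3.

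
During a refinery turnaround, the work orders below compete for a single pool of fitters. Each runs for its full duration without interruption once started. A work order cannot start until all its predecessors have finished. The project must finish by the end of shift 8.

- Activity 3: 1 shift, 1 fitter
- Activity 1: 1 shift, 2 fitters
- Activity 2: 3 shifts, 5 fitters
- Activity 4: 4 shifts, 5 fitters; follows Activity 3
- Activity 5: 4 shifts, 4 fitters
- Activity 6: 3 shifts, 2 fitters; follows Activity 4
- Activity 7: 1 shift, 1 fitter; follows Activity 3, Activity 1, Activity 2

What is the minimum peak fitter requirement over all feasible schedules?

Early-start (Activity 3@1, Activity 1@1, Activity 2@1, Activity 4@2, Activity 5@1, Activity 6@6, Activity 7@4) gives peak 14: s1:12  s2:14  s3:14  s4:10  s5:5  s6:2  s7:2  s8:2.
Shift Activity 5→4.
Schedule Activity 3@1, Activity 1@1, Activity 2@1, Activity 4@2, Activity 5@4, Activity 6@6, Activity 7@4: s1:8  s2:10  s3:10  s4:10  s5:9  s6:6  s7:6  s8:2 — peak 10.

10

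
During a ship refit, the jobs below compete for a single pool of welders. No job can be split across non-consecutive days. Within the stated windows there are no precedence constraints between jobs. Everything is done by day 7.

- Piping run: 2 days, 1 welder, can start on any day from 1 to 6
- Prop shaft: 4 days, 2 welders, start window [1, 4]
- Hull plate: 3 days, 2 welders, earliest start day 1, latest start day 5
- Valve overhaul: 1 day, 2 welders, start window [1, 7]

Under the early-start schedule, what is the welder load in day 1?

7

At early start, day 1 has: Piping run, Prop shaft, Hull plate, Valve overhaul.
Demand: 1 + 2 + 2 + 2 = 7.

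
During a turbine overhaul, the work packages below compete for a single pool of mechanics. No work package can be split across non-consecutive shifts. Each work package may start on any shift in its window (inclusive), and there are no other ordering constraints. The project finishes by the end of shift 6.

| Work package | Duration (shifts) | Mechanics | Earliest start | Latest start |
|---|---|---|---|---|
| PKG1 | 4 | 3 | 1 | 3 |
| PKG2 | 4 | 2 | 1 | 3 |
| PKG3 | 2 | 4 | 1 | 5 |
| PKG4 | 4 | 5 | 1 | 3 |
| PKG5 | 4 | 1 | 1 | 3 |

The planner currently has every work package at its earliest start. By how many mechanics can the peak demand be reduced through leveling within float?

4

Early-start peak: s1:15  s2:15  s3:11  s4:11  s5:0  s6:0 ⇒ 15.
Leveled (PKG1@1, PKG2@1, PKG3@1, PKG4@3, PKG5@1): s1:10  s2:10  s3:11  s4:11  s5:5  s6:5 ⇒ 11.
Reduction 15 − 11 = 4.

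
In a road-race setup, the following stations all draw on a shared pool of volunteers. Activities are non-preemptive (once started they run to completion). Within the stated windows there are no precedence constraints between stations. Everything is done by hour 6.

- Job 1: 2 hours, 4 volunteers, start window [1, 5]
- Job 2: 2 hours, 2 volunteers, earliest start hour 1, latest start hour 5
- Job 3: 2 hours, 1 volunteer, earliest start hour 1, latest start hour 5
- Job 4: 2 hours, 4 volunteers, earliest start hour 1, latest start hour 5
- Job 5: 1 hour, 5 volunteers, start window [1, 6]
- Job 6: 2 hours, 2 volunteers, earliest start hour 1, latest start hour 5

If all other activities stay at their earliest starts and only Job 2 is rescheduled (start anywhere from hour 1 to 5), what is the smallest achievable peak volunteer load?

16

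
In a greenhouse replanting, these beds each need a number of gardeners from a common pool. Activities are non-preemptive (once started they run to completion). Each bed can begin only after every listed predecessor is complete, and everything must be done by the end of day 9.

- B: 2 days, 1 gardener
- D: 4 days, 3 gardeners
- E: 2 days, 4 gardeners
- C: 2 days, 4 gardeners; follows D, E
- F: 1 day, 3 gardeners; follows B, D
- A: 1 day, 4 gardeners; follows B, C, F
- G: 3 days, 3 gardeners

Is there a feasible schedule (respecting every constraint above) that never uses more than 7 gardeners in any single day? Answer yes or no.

Schedule B@1, D@1, E@3, C@5, F@5, A@7, G@6: d1:4  d2:4  d3:7  d4:7  d5:7  d6:7  d7:7  d8:3  d9:0 — peak 7 ≤ 7.

yes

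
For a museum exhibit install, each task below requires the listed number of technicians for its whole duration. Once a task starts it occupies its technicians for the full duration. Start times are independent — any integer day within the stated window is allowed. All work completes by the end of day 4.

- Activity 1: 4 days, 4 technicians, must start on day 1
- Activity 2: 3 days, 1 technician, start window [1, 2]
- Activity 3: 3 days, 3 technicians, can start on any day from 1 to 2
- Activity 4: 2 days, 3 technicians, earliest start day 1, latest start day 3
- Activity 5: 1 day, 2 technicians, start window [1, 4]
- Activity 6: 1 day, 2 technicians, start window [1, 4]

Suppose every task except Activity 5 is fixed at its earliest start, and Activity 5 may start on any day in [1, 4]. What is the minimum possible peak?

Activity 5@1: d1:15  d2:11  d3:8  d4:4 → peak 15
Activity 5@2: d1:13  d2:13  d3:8  d4:4 → peak 13
Activity 5@3: d1:13  d2:11  d3:10  d4:4 → peak 13
Activity 5@4: d1:13  d2:11  d3:8  d4:6 → peak 13
Best is Activity 5@2, peak 13.

13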